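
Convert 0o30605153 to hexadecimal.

0x630a6b

Each octal digit is 3 bits: 3=011 0=000 6=110 0=000 5=101 1=001 5=101 3=011.
Group the bits into nibbles: 0110 0011 0000 1010 0110 1011 → 630a6b.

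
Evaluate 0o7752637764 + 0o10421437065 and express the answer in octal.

0o20374277051

Add column by column in base 8, right to left:
  4+5 = 1 carry 1
  6+6+1 = 5 carry 1
  7+0+1 = 0 carry 1
  7+7+1 = 7 carry 1
  3+3+1 = 7
  6+4 = 2 carry 1
  2+1+1 = 4
  5+2 = 7
  7+4 = 3 carry 1
  7+0+1 = 0 carry 1
  0+1+1 = 2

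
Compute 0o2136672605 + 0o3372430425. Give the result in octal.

0o5531323232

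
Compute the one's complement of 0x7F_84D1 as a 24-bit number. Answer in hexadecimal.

Each hex digit d becomes F−d:
  7→8, F→0, 8→7, 4→B, D→2, 1→E

0x807B2E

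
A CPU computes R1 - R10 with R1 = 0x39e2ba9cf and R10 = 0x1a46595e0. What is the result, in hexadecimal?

0x1f9c613ef

Subtract column by column in base 16:
  f-0 → f
  c-e → e (borrow)
  9-5-1 → 3
  a-9 → 1
  b-5 → 6
  2-6 → c (borrow)
  e-4-1 → 9
  9-a → f (borrow)
  3-1-1 → 1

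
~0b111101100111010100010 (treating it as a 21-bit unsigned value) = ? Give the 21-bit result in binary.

0b000010011000101011101

Invert each bit: 111101100111010100010 → 000010011000101011101.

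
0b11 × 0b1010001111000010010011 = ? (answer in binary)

0b11110101101000110111001

Multiply each base-2 digit by 3, carrying:
  1×3 = 3 → write 1 carry 1
  1×3+1 = 4 → write 0 carry 2
  0×3+2 = 2 → write 0 carry 1
  0×3+1 = 1 → write 1
  1×3 = 3 → write 1 carry 1
  0×3+1 = 1 → write 1
  0×3 = 0 → write 0
  1×3 = 3 → write 1 carry 1
  0×3+1 = 1 → write 1
  0×3 = 0 → write 0
  0×3 = 0 → write 0
  0×3 = 0 → write 0
  1×3 = 3 → write 1 carry 1
  1×3+1 = 4 → write 0 carry 2
  1×3+2 = 5 → write 1 carry 2
  1×3+2 = 5 → write 1 carry 2
  0×3+2 = 2 → write 0 carry 1
  0×3+1 = 1 → write 1
  0×3 = 0 → write 0
  1×3 = 3 → write 1 carry 1
  0×3+1 = 1 → write 1
  1×3 = 3 → write 1 carry 1
  remaining carry: 1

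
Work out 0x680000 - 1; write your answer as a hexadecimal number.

0x67FFFF

The trailing 4 digits are 0, so subtracting 1 borrows through: they become F and the next digit up decrements.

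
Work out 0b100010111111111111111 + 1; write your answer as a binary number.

0b100011000000000000000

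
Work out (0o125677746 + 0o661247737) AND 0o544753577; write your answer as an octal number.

Add column by column in base 8, right to left:
  6+7 = 5 carry 1
  4+3+1 = 0 carry 1
  7+7+1 = 7 carry 1
  7+7+1 = 7 carry 1
  7+4+1 = 4 carry 1
  6+2+1 = 1 carry 1
  5+1+1 = 7
  2+6 = 0 carry 1
  1+6+1 = 0 carry 1
  final carry 1
Sum = 0o1007147705; now AND with 0o544753577:
  1&0=0, 0&5=0, 0&4=0, 7&4=4, 1&7=1, 4&5=4, 7&3=3, 7&5=5, 0&7=0, 5&7=5

0o4143505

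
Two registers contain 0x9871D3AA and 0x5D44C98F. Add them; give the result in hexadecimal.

0xF5B69D39

Add column by column in base 16, right to left:
  A+F = 9 carry 1
  A+8+1 = 3 carry 1
  3+9+1 = D
  D+C = 9 carry 1
  1+4+1 = 6
  7+4 = B
  8+D = 5 carry 1
  9+5+1 = F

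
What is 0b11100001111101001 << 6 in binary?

0b11100001111101001000000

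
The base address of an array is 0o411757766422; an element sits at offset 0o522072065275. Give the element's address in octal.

Add column by column in base 8, right to left:
  2+5 = 7
  2+7 = 1 carry 1
  4+2+1 = 7
  6+5 = 3 carry 1
  6+6+1 = 5 carry 1
  7+0+1 = 0 carry 1
  7+2+1 = 2 carry 1
  5+7+1 = 5 carry 1
  7+0+1 = 0 carry 1
  1+2+1 = 4
  1+2 = 3
  4+5 = 1 carry 1
  final carry 1

0o1134052053717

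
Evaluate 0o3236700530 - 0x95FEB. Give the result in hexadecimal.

0x1A72216D

0o3236700530 = 0x1A7B8158 in hexadecimal.
Subtract column by column in base 16:
  8-B → D (borrow)
  5-E-1 → 6 (borrow)
  1-F-1 → 1 (borrow)
  8-5-1 → 2
  B-9 → 2
  7-0 → 7
  A-0 → A
  1-0 → 1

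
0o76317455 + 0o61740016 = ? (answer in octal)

0o160257473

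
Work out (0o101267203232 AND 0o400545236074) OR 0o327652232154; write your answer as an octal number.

0o101267203232 AND 0o400545236074 = 0o000045202030.
Then OR with 0o327652232154.

0o327657232174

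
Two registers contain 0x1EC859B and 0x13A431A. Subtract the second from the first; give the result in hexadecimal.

Subtract column by column in base 16:
  B-A → 1
  9-1 → 8
  5-3 → 2
  8-4 → 4
  C-A → 2
  E-3 → B
  1-1 → 0

0xB24281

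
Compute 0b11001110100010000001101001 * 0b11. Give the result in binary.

Multiply each base-2 digit by 3, carrying:
  1×3 = 3 → write 1 carry 1
  0×3+1 = 1 → write 1
  0×3 = 0 → write 0
  1×3 = 3 → write 1 carry 1
  0×3+1 = 1 → write 1
  1×3 = 3 → write 1 carry 1
  1×3+1 = 4 → write 0 carry 2
  0×3+2 = 2 → write 0 carry 1
  0×3+1 = 1 → write 1
  0×3 = 0 → write 0
  0×3 = 0 → write 0
  0×3 = 0 → write 0
  0×3 = 0 → write 0
  1×3 = 3 → write 1 carry 1
  0×3+1 = 1 → write 1
  0×3 = 0 → write 0
  0×3 = 0 → write 0
  1×3 = 3 → write 1 carry 1
  0×3+1 = 1 → write 1
  1×3 = 3 → write 1 carry 1
  1×3+1 = 4 → write 0 carry 2
  1×3+2 = 5 → write 1 carry 2
  0×3+2 = 2 → write 0 carry 1
  0×3+1 = 1 → write 1
  1×3 = 3 → write 1 carry 1
  1×3+1 = 4 → write 0 carry 2
  remaining carry: 10

0b1001101011100110000100111011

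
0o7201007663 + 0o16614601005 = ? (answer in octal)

0o26015610670

Add column by column in base 8, right to left:
  3+5 = 0 carry 1
  6+0+1 = 7
  6+0 = 6
  7+1 = 0 carry 1
  0+0+1 = 1
  0+6 = 6
  1+4 = 5
  0+1 = 1
  2+6 = 0 carry 1
  7+6+1 = 6 carry 1
  0+1+1 = 2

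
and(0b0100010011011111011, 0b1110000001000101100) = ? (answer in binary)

AND bit by bit (1 only where both bits are 1):
  0100010011011111011
& 1110000001000101100
= 0100000001000101000

0b0100000001000101000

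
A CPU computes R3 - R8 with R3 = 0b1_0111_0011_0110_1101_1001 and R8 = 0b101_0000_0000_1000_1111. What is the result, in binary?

0b100100011011001001010

Subtract column by column in base 2:
  1-1 → 0
  0-1 → 1 (borrow)
  0-1-1 → 0 (borrow)
  1-1-1 → 1 (borrow)
  1-0-1 → 0
  0-0 → 0
  1-0 → 1
  1-1 → 0
  0-0 → 0
  1-0 → 1
  1-0 → 1
  0-0 → 0
  1-0 → 1
  1-0 → 1
  0-0 → 0
  0-0 → 0
  1-1 → 0
  1-0 → 1
  1-1 → 0
  0-0 → 0
  1-0 → 1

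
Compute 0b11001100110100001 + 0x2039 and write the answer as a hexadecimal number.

0x1B9DA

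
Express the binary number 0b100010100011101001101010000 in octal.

0o424351520

Group the bits in threes: 100 010 100 011 101 001 101 010 000 → 424351520.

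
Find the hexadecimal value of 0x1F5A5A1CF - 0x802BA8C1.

0x17579F90E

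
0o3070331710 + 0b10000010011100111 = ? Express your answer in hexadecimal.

0x18E2B8AF

0o3070331710 = 0x18E1B3C8 in hexadecimal.
0b10000010011100111 = 0x104E7 in hexadecimal.
Add column by column in base 16, right to left:
  8+7 = F
  C+E = A carry 1
  3+4+1 = 8
  B+0 = B
  1+1 = 2
  E+0 = E
  8+0 = 8
  1+0 = 1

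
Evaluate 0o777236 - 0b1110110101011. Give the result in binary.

0b111110000011110011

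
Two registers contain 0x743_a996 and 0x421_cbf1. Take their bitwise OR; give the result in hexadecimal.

0x763ebf7

OR each hex digit independently (no carries):
  7|4=7, 4|2=6, 3|1=3, a|c=e, 9|b=b, 9|f=f, 6|1=7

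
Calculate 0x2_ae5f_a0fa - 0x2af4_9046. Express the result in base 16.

0x2836b10b4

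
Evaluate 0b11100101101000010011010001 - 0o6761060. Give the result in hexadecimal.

0x37aa2a1

0b11100101101000010011010001 = 0x39684d1 in hexadecimal.
0o6761060 = 0x1be230 in hexadecimal.
Subtract column by column in base 16:
  1-0 → 1
  d-3 → a
  4-2 → 2
  8-e → a (borrow)
  6-b-1 → a (borrow)
  9-1-1 → 7
  3-0 → 3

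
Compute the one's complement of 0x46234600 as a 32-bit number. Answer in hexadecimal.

Each hex digit d becomes f−d:
  4→b, 6→9, 2→d, 3→c, 4→b, 6→9, 0→f, 0→f

0xb9dcb9ff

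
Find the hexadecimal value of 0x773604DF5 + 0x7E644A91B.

0xF59A4F710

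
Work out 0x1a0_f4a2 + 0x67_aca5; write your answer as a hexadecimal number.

0x208a147

Add column by column in base 16, right to left:
  2+5 = 7
  a+a = 4 carry 1
  4+c+1 = 1 carry 1
  f+a+1 = a carry 1
  0+7+1 = 8
  a+6 = 0 carry 1
  1+0+1 = 2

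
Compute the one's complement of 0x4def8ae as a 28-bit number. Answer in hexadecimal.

0xb210751

Each hex digit d becomes f−d:
  4→b, d→2, e→1, f→0, 8→7, a→5, e→1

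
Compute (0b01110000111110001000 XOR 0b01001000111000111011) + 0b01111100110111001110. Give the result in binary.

First 0b01110000111110001000 XOR 0b01001000111000111011 = 0b00111000000110110011.
Add column by column in base 2, right to left:
  1+0 = 1
  1+1 = 0 carry 1
  0+1+1 = 0 carry 1
  0+1+1 = 0 carry 1
  1+0+1 = 0 carry 1
  1+0+1 = 0 carry 1
  0+1+1 = 0 carry 1
  1+1+1 = 1 carry 1
  1+1+1 = 1 carry 1
  0+0+1 = 1
  0+1 = 1
  0+1 = 1
  0+0 = 0
  0+0 = 0
  0+1 = 1
  1+1 = 0 carry 1
  1+1+1 = 1 carry 1
  1+1+1 = 1 carry 1
  0+1+1 = 0 carry 1
  final carry 1

0b10110100111110000001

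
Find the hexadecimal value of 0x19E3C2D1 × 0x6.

0x9B5690E6

Multiply each base-16 digit by 6, carrying:
  1×6 = 6 → write 6
  D×6 = 78 → write E carry 4
  2×6+4 = 16 → write 0 carry 1
  C×6+1 = 73 → write 9 carry 4
  3×6+4 = 22 → write 6 carry 1
  E×6+1 = 85 → write 5 carry 5
  9×6+5 = 59 → write B carry 3
  1×6+3 = 9 → write 9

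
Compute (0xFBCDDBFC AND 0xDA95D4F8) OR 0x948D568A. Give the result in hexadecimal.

0xFBCDDBFC AND 0xDA95D4F8 = 0xDA85D0F8.
Then OR with 0x948D568A.

0xDE8DD6FA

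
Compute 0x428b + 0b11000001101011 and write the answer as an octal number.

0x428b = 0o41213 in octal.
0b11000001101011 = 0o30153 in octal.
Add column by column in base 8, right to left:
  3+3 = 6
  1+5 = 6
  2+1 = 3
  1+0 = 1
  4+3 = 7

0o71366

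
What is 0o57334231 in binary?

Each octal digit is 3 bits: 5=101 7=111 3=011 3=011 4=100 2=010 3=011 1=001.

0b101111011011100010011001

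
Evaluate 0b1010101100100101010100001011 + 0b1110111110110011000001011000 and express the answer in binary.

Add column by column in base 2, right to left:
  1+0 = 1
  1+0 = 1
  0+0 = 0
  1+1 = 0 carry 1
  0+1+1 = 0 carry 1
  0+0+1 = 1
  0+1 = 1
  0+0 = 0
  1+0 = 1
  0+0 = 0
  1+0 = 1
  0+0 = 0
  1+1 = 0 carry 1
  0+1+1 = 0 carry 1
  1+0+1 = 0 carry 1
  0+0+1 = 1
  0+1 = 1
  1+1 = 0 carry 1
  0+0+1 = 1
  0+1 = 1
  1+1 = 0 carry 1
  1+1+1 = 1 carry 1
  0+1+1 = 0 carry 1
  1+1+1 = 1 carry 1
  0+0+1 = 1
  1+1 = 0 carry 1
  0+1+1 = 0 carry 1
  1+1+1 = 1 carry 1
  final carry 1

0b11001101011011000010101100011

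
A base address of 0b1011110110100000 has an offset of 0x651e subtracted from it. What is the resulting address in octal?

0o54202

0b1011110110100000 = 0o136640 in octal.
0x651e = 0o62436 in octal.
Subtract column by column in base 8:
  0-6 → 2 (borrow)
  4-3-1 → 0
  6-4 → 2
  6-2 → 4
  3-6 → 5 (borrow)
  1-0-1 → 0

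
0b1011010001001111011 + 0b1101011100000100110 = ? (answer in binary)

0b11000101101010100001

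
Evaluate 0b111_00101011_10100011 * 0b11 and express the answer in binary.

Multiply each base-2 digit by 3, carrying:
  1×3 = 3 → write 1 carry 1
  1×3+1 = 4 → write 0 carry 2
  0×3+2 = 2 → write 0 carry 1
  0×3+1 = 1 → write 1
  0×3 = 0 → write 0
  1×3 = 3 → write 1 carry 1
  0×3+1 = 1 → write 1
  1×3 = 3 → write 1 carry 1
  1×3+1 = 4 → write 0 carry 2
  1×3+2 = 5 → write 1 carry 2
  0×3+2 = 2 → write 0 carry 1
  1×3+1 = 4 → write 0 carry 2
  0×3+2 = 2 → write 0 carry 1
  1×3+1 = 4 → write 0 carry 2
  0×3+2 = 2 → write 0 carry 1
  0×3+1 = 1 → write 1
  1×3 = 3 → write 1 carry 1
  1×3+1 = 4 → write 0 carry 2
  1×3+2 = 5 → write 1 carry 2
  remaining carry: 10

0b101011000001011101001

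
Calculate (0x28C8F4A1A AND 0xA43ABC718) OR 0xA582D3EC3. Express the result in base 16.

0x28C8F4A1A AND 0xA43ABC718 = 0x2008B4218.
Then OR with 0xA582D3EC3.

0xA58AF7EDB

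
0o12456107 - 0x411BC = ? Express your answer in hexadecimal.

0x264A8B

0o12456107 = 0x2A5C47 in hexadecimal.
Subtract column by column in base 16:
  7-C → B (borrow)
  4-B-1 → 8 (borrow)
  C-1-1 → A
  5-1 → 4
  A-4 → 6
  2-0 → 2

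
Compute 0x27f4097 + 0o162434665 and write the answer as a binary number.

0b100010010010111101001001100

0x27f4097 = 0b10011111110100000010010111 in binary.
0o162434665 = 0b1110010100011100110110101 in binary.
Add column by column in base 2, right to left:
  1+1 = 0 carry 1
  1+0+1 = 0 carry 1
  1+1+1 = 1 carry 1
  0+0+1 = 1
  1+1 = 0 carry 1
  0+1+1 = 0 carry 1
  0+0+1 = 1
  1+1 = 0 carry 1
  0+1+1 = 0 carry 1
  0+0+1 = 1
  0+0 = 0
  0+1 = 1
  0+1 = 1
  0+1 = 1
  1+0 = 1
  0+0 = 0
  1+0 = 1
  1+1 = 0 carry 1
  1+0+1 = 0 carry 1
  1+1+1 = 1 carry 1
  1+0+1 = 0 carry 1
  1+0+1 = 0 carry 1
  1+1+1 = 1 carry 1
  0+1+1 = 0 carry 1
  0+1+1 = 0 carry 1
  1+0+1 = 0 carry 1
  final carry 1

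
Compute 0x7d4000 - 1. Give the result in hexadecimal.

0x7d3fff

The trailing 3 digits are 0, so subtracting 1 borrows through: they become F and the next digit up decrements.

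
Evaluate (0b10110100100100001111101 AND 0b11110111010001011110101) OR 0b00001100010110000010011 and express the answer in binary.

0b10110100100100001111101 AND 0b11110111010001011110101 = 0b10110100000000001110101.
Then OR with 0b00001100010110000010011.

0b10111100010110001110111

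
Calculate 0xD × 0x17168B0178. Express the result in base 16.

0x12C250F1318

Multiply each base-16 digit by 13, carrying:
  8×13 = 104 → write 8 carry 6
  7×13+6 = 97 → write 1 carry 6
  1×13+6 = 19 → write 3 carry 1
  0×13+1 = 1 → write 1
  B×13 = 143 → write F carry 8
  8×13+8 = 112 → write 0 carry 7
  6×13+7 = 85 → write 5 carry 5
  1×13+5 = 18 → write 2 carry 1
  7×13+1 = 92 → write C carry 5
  1×13+5 = 18 → write 2 carry 1
  remaining carry: 1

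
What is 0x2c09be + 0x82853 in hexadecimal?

Add column by column in base 16, right to left:
  e+3 = 1 carry 1
  b+5+1 = 1 carry 1
  9+8+1 = 2 carry 1
  0+2+1 = 3
  c+8 = 4 carry 1
  2+0+1 = 3

0x343211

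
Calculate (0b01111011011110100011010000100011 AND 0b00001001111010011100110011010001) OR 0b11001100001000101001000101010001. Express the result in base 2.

0b01111011011110100011010000100011 AND 0b00001001111010011100110011010001 = 0b00001001011010000000010000000001.
Then OR with 0b11001100001000101001000101010001.

0b11001101011010101001010101010001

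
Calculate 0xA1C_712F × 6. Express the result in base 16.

0x3CAAA71A

Multiply each base-16 digit by 6, carrying:
  F×6 = 90 → write A carry 5
  2×6+5 = 17 → write 1 carry 1
  1×6+1 = 7 → write 7
  7×6 = 42 → write A carry 2
  C×6+2 = 74 → write A carry 4
  1×6+4 = 10 → write A
  A×6 = 60 → write C carry 3
  remaining carry: 3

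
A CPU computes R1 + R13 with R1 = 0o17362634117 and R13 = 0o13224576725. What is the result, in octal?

Add column by column in base 8, right to left:
  7+5 = 4 carry 1
  1+2+1 = 4
  1+7 = 0 carry 1
  4+6+1 = 3 carry 1
  3+7+1 = 3 carry 1
  6+5+1 = 4 carry 1
  2+4+1 = 7
  6+2 = 0 carry 1
  3+2+1 = 6
  7+3 = 2 carry 1
  1+1+1 = 3

0o32607433044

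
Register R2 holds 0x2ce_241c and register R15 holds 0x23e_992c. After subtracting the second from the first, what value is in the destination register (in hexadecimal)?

0x8f8af0

Subtract column by column in base 16:
  c-c → 0
  1-2 → f (borrow)
  4-9-1 → a (borrow)
  2-9-1 → 8 (borrow)
  e-e-1 → f (borrow)
  c-3-1 → 8
  2-2 → 0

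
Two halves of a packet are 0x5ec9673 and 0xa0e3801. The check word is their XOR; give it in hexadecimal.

0xfe2ae72

XOR each hex digit independently (no carries):
  5^a=f, e^0=e, c^e=2, 9^3=a, 6^8=e, 7^0=7, 3^1=2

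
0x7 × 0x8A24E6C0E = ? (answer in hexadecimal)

Multiply each base-16 digit by 7, carrying:
  E×7 = 98 → write 2 carry 6
  0×7+6 = 6 → write 6
  C×7 = 84 → write 4 carry 5
  6×7+5 = 47 → write F carry 2
  E×7+2 = 100 → write 4 carry 6
  4×7+6 = 34 → write 2 carry 2
  2×7+2 = 16 → write 0 carry 1
  A×7+1 = 71 → write 7 carry 4
  8×7+4 = 60 → write C carry 3
  remaining carry: 3

0x3C7024F462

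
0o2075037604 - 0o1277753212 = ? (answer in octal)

0o575064372

Subtract column by column in base 8:
  4-2 → 2
  0-1 → 7 (borrow)
  6-2-1 → 3
  7-3 → 4
  3-5 → 6 (borrow)
  0-7-1 → 0 (borrow)
  5-7-1 → 5 (borrow)
  7-7-1 → 7 (borrow)
  0-2-1 → 5 (borrow)
  2-1-1 → 0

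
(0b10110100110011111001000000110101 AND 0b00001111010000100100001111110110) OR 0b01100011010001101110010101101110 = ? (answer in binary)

0b1100111010001101110010101111110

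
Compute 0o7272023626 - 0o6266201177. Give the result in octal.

0o1003622427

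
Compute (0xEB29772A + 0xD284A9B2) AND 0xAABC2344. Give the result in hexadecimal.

0xA8AC2044

Add column by column in base 16, right to left:
  A+2 = C
  2+B = D
  7+9 = 0 carry 1
  7+A+1 = 2 carry 1
  9+4+1 = E
  2+8 = A
  B+2 = D
  E+D = B carry 1
  final carry 1
Sum = 0x1BDAE20DC; now AND with 0xAABC2344:
  1&0=0, B&A=A, D&A=8, A&B=A, E&C=C, 2&2=2, 0&3=0, D&4=4, C&4=4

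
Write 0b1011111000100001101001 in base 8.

0o13704151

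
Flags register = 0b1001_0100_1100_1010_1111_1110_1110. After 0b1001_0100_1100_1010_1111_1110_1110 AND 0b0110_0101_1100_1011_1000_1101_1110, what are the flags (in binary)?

AND bit by bit (1 only where both bits are 1):
  1001010011001010111111101110
& 0110010111001011100011011110
= 0000010011001010100011001110

0b0000010011001010100011001110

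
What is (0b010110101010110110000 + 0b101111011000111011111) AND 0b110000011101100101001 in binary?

Add column by column in base 2, right to left:
  0+1 = 1
  0+1 = 1
  0+1 = 1
  0+1 = 1
  1+1 = 0 carry 1
  1+0+1 = 0 carry 1
  0+1+1 = 0 carry 1
  1+1+1 = 1 carry 1
  1+1+1 = 1 carry 1
  0+0+1 = 1
  1+0 = 1
  0+0 = 0
  1+1 = 0 carry 1
  0+1+1 = 0 carry 1
  1+0+1 = 0 carry 1
  0+1+1 = 0 carry 1
  1+1+1 = 1 carry 1
  1+1+1 = 1 carry 1
  0+1+1 = 0 carry 1
  1+0+1 = 0 carry 1
  0+1+1 = 0 carry 1
  final carry 1
Sum = 0b1000110000011110001111; now AND with 0b110000011101100101001:
  1000110000011110001111
& 0110000011101100101001
= 0000000000001100001001

0b1100001001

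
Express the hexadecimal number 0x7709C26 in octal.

Expand each hex digit to 4 bits: 7=0111 7=0111 0=0000 9=1001 C=1100 2=0010 6=0110.
Group the bits in threes: 111 011 100 001 001 110 000 100 110 → 734116046.

0o734116046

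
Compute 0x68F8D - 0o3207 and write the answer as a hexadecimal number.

0x68906

0o3207 = 0x687 in hexadecimal.
Subtract column by column in base 16:
  D-7 → 6
  8-8 → 0
  F-6 → 9
  8-0 → 8
  6-0 → 6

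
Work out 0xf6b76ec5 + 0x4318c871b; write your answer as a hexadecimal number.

Add column by column in base 16, right to left:
  5+b = 0 carry 1
  c+1+1 = e
  e+7 = 5 carry 1
  6+8+1 = f
  7+c = 3 carry 1
  b+8+1 = 4 carry 1
  6+1+1 = 8
  f+3 = 2 carry 1
  0+4+1 = 5

0x52843f5e0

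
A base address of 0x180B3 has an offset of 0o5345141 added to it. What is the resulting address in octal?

0o5645424

0x180B3 = 0o300263 in octal.
Add column by column in base 8, right to left:
  3+1 = 4
  6+4 = 2 carry 1
  2+1+1 = 4
  0+5 = 5
  0+4 = 4
  3+3 = 6
  0+5 = 5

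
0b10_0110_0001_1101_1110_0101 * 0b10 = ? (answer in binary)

0b10011000011101111001010

Multiply each base-2 digit by 2, carrying:
  1×2 = 2 → write 0 carry 1
  0×2+1 = 1 → write 1
  1×2 = 2 → write 0 carry 1
  0×2+1 = 1 → write 1
  0×2 = 0 → write 0
  1×2 = 2 → write 0 carry 1
  1×2+1 = 3 → write 1 carry 1
  1×2+1 = 3 → write 1 carry 1
  1×2+1 = 3 → write 1 carry 1
  0×2+1 = 1 → write 1
  1×2 = 2 → write 0 carry 1
  1×2+1 = 3 → write 1 carry 1
  1×2+1 = 3 → write 1 carry 1
  0×2+1 = 1 → write 1
  0×2 = 0 → write 0
  0×2 = 0 → write 0
  0×2 = 0 → write 0
  1×2 = 2 → write 0 carry 1
  1×2+1 = 3 → write 1 carry 1
  0×2+1 = 1 → write 1
  0×2 = 0 → write 0
  1×2 = 2 → write 0 carry 1
  remaining carry: 1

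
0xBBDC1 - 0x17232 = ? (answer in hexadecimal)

Subtract column by column in base 16:
  1-2 → F (borrow)
  C-3-1 → 8
  D-2 → B
  B-7 → 4
  B-1 → A

0xA4B8F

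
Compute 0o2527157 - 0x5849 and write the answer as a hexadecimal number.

0xa5626

0o2527157 = 0xaae6f in hexadecimal.
Subtract column by column in base 16:
  f-9 → 6
  6-4 → 2
  e-8 → 6
  a-5 → 5
  a-0 → a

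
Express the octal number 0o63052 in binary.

Each octal digit is 3 bits: 6=110 3=011 0=000 5=101 2=010.

0b110011000101010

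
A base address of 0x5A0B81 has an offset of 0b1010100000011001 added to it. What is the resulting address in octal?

0o26531632

0x5A0B81 = 0o26405601 in octal.
0b1010100000011001 = 0o124031 in octal.
Add column by column in base 8, right to left:
  1+1 = 2
  0+3 = 3
  6+0 = 6
  5+4 = 1 carry 1
  0+2+1 = 3
  4+1 = 5
  6+0 = 6
  2+0 = 2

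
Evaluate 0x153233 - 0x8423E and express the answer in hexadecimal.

Subtract column by column in base 16:
  3-E → 5 (borrow)
  3-3-1 → F (borrow)
  2-2-1 → F (borrow)
  3-4-1 → E (borrow)
  5-8-1 → C (borrow)
  1-0-1 → 0

0xCEFF5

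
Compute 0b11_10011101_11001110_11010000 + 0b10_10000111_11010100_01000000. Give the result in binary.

0b110001001011010001100010000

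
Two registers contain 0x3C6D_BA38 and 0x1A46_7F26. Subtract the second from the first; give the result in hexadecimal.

0x22273B12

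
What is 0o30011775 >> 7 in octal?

0o140047

7 bits is not a whole number of base-8 digits; in binary: 11000000001001111111101 >> 7 = 1100000000100111.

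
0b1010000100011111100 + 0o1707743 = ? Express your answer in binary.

0b11001001100011011111

0o1707743 = 0b1111000111111100011 in binary.
Add column by column in base 2, right to left:
  0+1 = 1
  0+1 = 1
  1+0 = 1
  1+0 = 1
  1+0 = 1
  1+1 = 0 carry 1
  1+1+1 = 1 carry 1
  1+1+1 = 1 carry 1
  0+1+1 = 0 carry 1
  0+1+1 = 0 carry 1
  0+1+1 = 0 carry 1
  1+1+1 = 1 carry 1
  0+0+1 = 1
  0+0 = 0
  0+0 = 0
  0+1 = 1
  1+1 = 0 carry 1
  0+1+1 = 0 carry 1
  1+1+1 = 1 carry 1
  final carry 1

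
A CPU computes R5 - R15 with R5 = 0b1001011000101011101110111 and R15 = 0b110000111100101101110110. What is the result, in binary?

0b11010001000110000000001

Subtract column by column in base 2:
  1-0 → 1
  1-1 → 0
  1-1 → 0
  0-0 → 0
  1-1 → 0
  1-1 → 0
  1-1 → 0
  0-0 → 0
  1-1 → 0
  1-1 → 0
  1-0 → 1
  0-1 → 1 (borrow)
  1-0-1 → 0
  0-0 → 0
  1-1 → 0
  0-1 → 1 (borrow)
  0-1-1 → 0 (borrow)
  0-1-1 → 0 (borrow)
  1-0-1 → 0
  1-0 → 1
  0-0 → 0
  1-0 → 1
  0-1 → 1 (borrow)
  0-1-1 → 0 (borrow)
  1-0-1 → 0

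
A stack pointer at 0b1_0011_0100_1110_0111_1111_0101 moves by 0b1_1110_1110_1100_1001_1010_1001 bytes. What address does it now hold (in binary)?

0b11001000111011000110011110

Add column by column in base 2, right to left:
  1+1 = 0 carry 1
  0+0+1 = 1
  1+0 = 1
  0+1 = 1
  1+0 = 1
  1+1 = 0 carry 1
  1+0+1 = 0 carry 1
  1+1+1 = 1 carry 1
  1+1+1 = 1 carry 1
  1+0+1 = 0 carry 1
  1+0+1 = 0 carry 1
  0+1+1 = 0 carry 1
  0+0+1 = 1
  1+0 = 1
  1+1 = 0 carry 1
  1+1+1 = 1 carry 1
  0+0+1 = 1
  0+1 = 1
  1+1 = 0 carry 1
  0+1+1 = 0 carry 1
  1+0+1 = 0 carry 1
  1+1+1 = 1 carry 1
  0+1+1 = 0 carry 1
  0+1+1 = 0 carry 1
  1+1+1 = 1 carry 1
  final carry 1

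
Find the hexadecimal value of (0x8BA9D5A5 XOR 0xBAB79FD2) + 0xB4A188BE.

0xE5BFD335

First 0x8BA9D5A5 XOR 0xBAB79FD2 = 0x311E4A77.
Add column by column in base 16, right to left:
  7+E = 5 carry 1
  7+B+1 = 3 carry 1
  A+8+1 = 3 carry 1
  4+8+1 = D
  E+1 = F
  1+A = B
  1+4 = 5
  3+B = E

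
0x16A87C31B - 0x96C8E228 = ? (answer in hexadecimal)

Subtract column by column in base 16:
  B-8 → 3
  1-2 → F (borrow)
  3-2-1 → 0
  C-E → E (borrow)
  7-8-1 → E (borrow)
  8-C-1 → B (borrow)
  A-6-1 → 3
  6-9 → D (borrow)
  1-0-1 → 0

0xD3BEE0F3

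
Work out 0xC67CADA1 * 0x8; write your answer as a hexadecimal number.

0x633E56D08

Multiply each base-16 digit by 8, carrying:
  1×8 = 8 → write 8
  A×8 = 80 → write 0 carry 5
  D×8+5 = 109 → write D carry 6
  A×8+6 = 86 → write 6 carry 5
  C×8+5 = 101 → write 5 carry 6
  7×8+6 = 62 → write E carry 3
  6×8+3 = 51 → write 3 carry 3
  C×8+3 = 99 → write 3 carry 6
  remaining carry: 6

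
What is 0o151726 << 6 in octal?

0o15172600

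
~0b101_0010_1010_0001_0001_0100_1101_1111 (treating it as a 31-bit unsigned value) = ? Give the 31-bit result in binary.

Invert each bit: 1010010101000010001010011011111 → 0101101010111101110101100100000.

0b0101101010111101110101100100000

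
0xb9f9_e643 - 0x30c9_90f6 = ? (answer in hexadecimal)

0x8930554d

Subtract column by column in base 16:
  3-6 → d (borrow)
  4-f-1 → 4 (borrow)
  6-0-1 → 5
  e-9 → 5
  9-9 → 0
  f-c → 3
  9-0 → 9
  b-3 → 8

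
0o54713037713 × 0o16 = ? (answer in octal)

0o1164432676432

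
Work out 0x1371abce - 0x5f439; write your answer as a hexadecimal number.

0x136bb795

Subtract column by column in base 16:
  e-9 → 5
  c-3 → 9
  b-4 → 7
  a-f → b (borrow)
  1-5-1 → b (borrow)
  7-0-1 → 6
  3-0 → 3
  1-0 → 1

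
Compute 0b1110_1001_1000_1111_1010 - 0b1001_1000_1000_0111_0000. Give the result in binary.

Subtract column by column in base 2:
  0-0 → 0
  1-0 → 1
  0-0 → 0
  1-0 → 1
  1-1 → 0
  1-1 → 0
  1-1 → 0
  1-0 → 1
  0-0 → 0
  0-0 → 0
  0-0 → 0
  1-1 → 0
  1-0 → 1
  0-0 → 0
  0-0 → 0
  1-1 → 0
  0-1 → 1 (borrow)
  1-0-1 → 0
  1-0 → 1
  1-1 → 0

0b1010001000010001010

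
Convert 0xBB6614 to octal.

0o56663024

Expand each hex digit to 4 bits: B=1011 B=1011 6=0110 6=0110 1=0001 4=0100.
Group the bits in threes: 101 110 110 110 011 000 010 100 → 56663024.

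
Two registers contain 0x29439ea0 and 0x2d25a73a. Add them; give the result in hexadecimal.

0x566945da

Add column by column in base 16, right to left:
  0+a = a
  a+3 = d
  e+7 = 5 carry 1
  9+a+1 = 4 carry 1
  3+5+1 = 9
  4+2 = 6
  9+d = 6 carry 1
  2+2+1 = 5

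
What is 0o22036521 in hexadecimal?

Each octal digit is 3 bits: 2=010 2=010 0=000 3=011 6=110 5=101 2=010 1=001.
Group the bits into nibbles: 0100 1000 0011 1101 0101 0001 → 483d51.

0x483d51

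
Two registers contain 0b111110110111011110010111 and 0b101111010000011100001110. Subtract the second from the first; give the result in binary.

0b1111100111000010001001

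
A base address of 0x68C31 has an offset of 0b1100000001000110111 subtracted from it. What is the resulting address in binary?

0b1000100111111010

0x68C31 = 0b1101000110000110001 in binary.
Subtract column by column in base 2:
  1-1 → 0
  0-1 → 1 (borrow)
  0-1-1 → 0 (borrow)
  0-0-1 → 1 (borrow)
  1-1-1 → 1 (borrow)
  1-1-1 → 1 (borrow)
  0-0-1 → 1 (borrow)
  0-0-1 → 1 (borrow)
  0-0-1 → 1 (borrow)
  0-1-1 → 0 (borrow)
  1-0-1 → 0
  1-0 → 1
  0-0 → 0
  0-0 → 0
  0-0 → 0
  1-0 → 1
  0-0 → 0
  1-1 → 0
  1-1 → 0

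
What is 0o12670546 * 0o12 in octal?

Multiply each base-8 digit by 10, carrying:
  6×10 = 60 → write 4 carry 7
  4×10+7 = 47 → write 7 carry 5
  5×10+5 = 55 → write 7 carry 6
  0×10+6 = 6 → write 6
  7×10 = 70 → write 6 carry 8
  6×10+8 = 68 → write 4 carry 8
  2×10+8 = 28 → write 4 carry 3
  1×10+3 = 13 → write 5 carry 1
  remaining carry: 1

0o154466774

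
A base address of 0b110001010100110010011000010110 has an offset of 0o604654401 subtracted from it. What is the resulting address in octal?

0b110001010100110010011000010110 = 0o6124623026 in octal.
Subtract column by column in base 8:
  6-1 → 5
  2-0 → 2
  0-4 → 4 (borrow)
  3-4-1 → 6 (borrow)
  2-5-1 → 4 (borrow)
  6-6-1 → 7 (borrow)
  4-4-1 → 7 (borrow)
  2-0-1 → 1
  1-6 → 3 (borrow)
  6-0-1 → 5

0o5317746425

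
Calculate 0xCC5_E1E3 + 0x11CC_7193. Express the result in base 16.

0x1E925376

Add column by column in base 16, right to left:
  3+3 = 6
  E+9 = 7 carry 1
  1+1+1 = 3
  E+7 = 5 carry 1
  5+C+1 = 2 carry 1
  C+C+1 = 9 carry 1
  C+1+1 = E
  0+1 = 1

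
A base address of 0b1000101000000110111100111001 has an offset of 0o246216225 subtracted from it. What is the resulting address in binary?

0b110000001110101001010100100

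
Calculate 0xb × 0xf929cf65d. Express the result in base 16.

Multiply each base-16 digit by 11, carrying:
  d×11 = 143 → write f carry 8
  5×11+8 = 63 → write f carry 3
  6×11+3 = 69 → write 5 carry 4
  f×11+4 = 169 → write 9 carry 10
  c×11+10 = 142 → write e carry 8
  9×11+8 = 107 → write b carry 6
  2×11+6 = 28 → write c carry 1
  9×11+1 = 100 → write 4 carry 6
  f×11+6 = 171 → write b carry 10
  remaining carry: a

0xab4cbe95ff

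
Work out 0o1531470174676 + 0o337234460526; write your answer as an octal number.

Add column by column in base 8, right to left:
  6+6 = 4 carry 1
  7+2+1 = 2 carry 1
  6+5+1 = 4 carry 1
  4+0+1 = 5
  7+6 = 5 carry 1
  1+4+1 = 6
  0+4 = 4
  7+3 = 2 carry 1
  4+2+1 = 7
  1+7 = 0 carry 1
  3+3+1 = 7
  5+3 = 0 carry 1
  1+0+1 = 2

0o2070724655424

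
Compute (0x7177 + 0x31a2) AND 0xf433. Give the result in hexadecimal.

0xa011

Add column by column in base 16, right to left:
  7+2 = 9
  7+a = 1 carry 1
  1+1+1 = 3
  7+3 = a
Sum = 0xa319; now AND with 0xf433:
  a&f=a, 3&4=0, 1&3=1, 9&3=1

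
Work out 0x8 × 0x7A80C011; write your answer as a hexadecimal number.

0x3D4060088

Multiply each base-16 digit by 8, carrying:
  1×8 = 8 → write 8
  1×8 = 8 → write 8
  0×8 = 0 → write 0
  C×8 = 96 → write 0 carry 6
  0×8+6 = 6 → write 6
  8×8 = 64 → write 0 carry 4
  A×8+4 = 84 → write 4 carry 5
  7×8+5 = 61 → write D carry 3
  remaining carry: 3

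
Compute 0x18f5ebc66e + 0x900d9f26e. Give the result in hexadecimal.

0x21f6c5b8dc

Add column by column in base 16, right to left:
  e+e = c carry 1
  6+6+1 = d
  6+2 = 8
  c+f = b carry 1
  b+9+1 = 5 carry 1
  e+d+1 = c carry 1
  5+0+1 = 6
  f+0 = f
  8+9 = 1 carry 1
  1+0+1 = 2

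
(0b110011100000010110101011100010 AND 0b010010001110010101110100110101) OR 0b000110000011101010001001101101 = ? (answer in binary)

0b110011100000010110101011100010 AND 0b010010001110010101110100110101 = 0b010010000000010100100000100000.
Then OR with 0b000110000011101010001001101101.

0b10110000011111110101001101101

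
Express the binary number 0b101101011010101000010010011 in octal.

Group the bits in threes: 101 101 011 010 101 000 010 010 011 → 553250223.

0o553250223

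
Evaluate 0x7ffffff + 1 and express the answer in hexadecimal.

0x8000000

The trailing 6 digits are F (max in base 16), so adding 1 cascades: they roll to 0 and the next digit up increments.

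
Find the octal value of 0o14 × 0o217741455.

0o3277223034

Multiply each base-8 digit by 12, carrying:
  5×12 = 60 → write 4 carry 7
  5×12+7 = 67 → write 3 carry 8
  4×12+8 = 56 → write 0 carry 7
  1×12+7 = 19 → write 3 carry 2
  4×12+2 = 50 → write 2 carry 6
  7×12+6 = 90 → write 2 carry 11
  7×12+11 = 95 → write 7 carry 11
  1×12+11 = 23 → write 7 carry 2
  2×12+2 = 26 → write 2 carry 3
  remaining carry: 3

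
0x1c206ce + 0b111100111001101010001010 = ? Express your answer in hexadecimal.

0b111100111001101010001010 = 0xf39a8a in hexadecimal.
Add column by column in base 16, right to left:
  e+a = 8 carry 1
  c+8+1 = 5 carry 1
  6+a+1 = 1 carry 1
  0+9+1 = a
  2+3 = 5
  c+f = b carry 1
  1+0+1 = 2

0x2b5a158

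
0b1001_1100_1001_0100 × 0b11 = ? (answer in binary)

Multiply each base-2 digit by 3, carrying:
  0×3 = 0 → write 0
  0×3 = 0 → write 0
  1×3 = 3 → write 1 carry 1
  0×3+1 = 1 → write 1
  1×3 = 3 → write 1 carry 1
  0×3+1 = 1 → write 1
  0×3 = 0 → write 0
  1×3 = 3 → write 1 carry 1
  0×3+1 = 1 → write 1
  0×3 = 0 → write 0
  1×3 = 3 → write 1 carry 1
  1×3+1 = 4 → write 0 carry 2
  1×3+2 = 5 → write 1 carry 2
  0×3+2 = 2 → write 0 carry 1
  0×3+1 = 1 → write 1
  1×3 = 3 → write 1 carry 1
  remaining carry: 1

0b11101010110111100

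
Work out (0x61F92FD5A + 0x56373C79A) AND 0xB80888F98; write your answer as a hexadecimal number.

0xB80008490

Add column by column in base 16, right to left:
  A+A = 4 carry 1
  5+9+1 = F
  D+7 = 4 carry 1
  F+C+1 = C carry 1
  2+3+1 = 6
  9+7 = 0 carry 1
  F+3+1 = 3 carry 1
  1+6+1 = 8
  6+5 = B
Sum = 0xB8306C4F4; now AND with 0xB80888F98:
  B&B=B, 8&8=8, 3&0=0, 0&8=0, 6&8=0, C&8=8, 4&F=4, F&9=9, 4&8=0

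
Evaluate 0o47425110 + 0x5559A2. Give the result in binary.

0b111100111000001111101010

0o47425110 = 0b100111100010101001001000 in binary.
0x5559A2 = 0b10101010101100110100010 in binary.
Add column by column in base 2, right to left:
  0+0 = 0
  0+1 = 1
  0+0 = 0
  1+0 = 1
  0+0 = 0
  0+1 = 1
  1+0 = 1
  0+1 = 1
  0+1 = 1
  1+0 = 1
  0+0 = 0
  1+1 = 0 carry 1
  0+1+1 = 0 carry 1
  1+0+1 = 0 carry 1
  0+1+1 = 0 carry 1
  0+0+1 = 1
  0+1 = 1
  1+0 = 1
  1+1 = 0 carry 1
  1+0+1 = 0 carry 1
  1+1+1 = 1 carry 1
  0+0+1 = 1
  0+1 = 1
  1+0 = 1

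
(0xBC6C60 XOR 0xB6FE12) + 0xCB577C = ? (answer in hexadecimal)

0xD5E9EE

First 0xBC6C60 XOR 0xB6FE12 = 0x0A9272.
Add column by column in base 16, right to left:
  2+C = E
  7+7 = E
  2+7 = 9
  9+5 = E
  A+B = 5 carry 1
  0+C+1 = D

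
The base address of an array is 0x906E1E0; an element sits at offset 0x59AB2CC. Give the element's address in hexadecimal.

0xEA194AC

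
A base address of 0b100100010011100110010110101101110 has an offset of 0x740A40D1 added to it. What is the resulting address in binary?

0x740A40D1 = 0b1110100000010100100000011010001 in binary.
Add column by column in base 2, right to left:
  0+1 = 1
  1+0 = 1
  1+0 = 1
  1+0 = 1
  0+1 = 1
  1+0 = 1
  1+1 = 0 carry 1
  0+1+1 = 0 carry 1
  1+0+1 = 0 carry 1
  0+0+1 = 1
  1+0 = 1
  1+0 = 1
  0+0 = 0
  1+0 = 1
  0+1 = 1
  0+0 = 0
  1+0 = 1
  1+1 = 0 carry 1
  0+0+1 = 1
  0+1 = 1
  1+0 = 1
  1+0 = 1
  1+0 = 1
  0+0 = 0
  0+0 = 0
  1+0 = 1
  0+1 = 1
  0+0 = 0
  0+1 = 1
  1+1 = 0 carry 1
  0+1+1 = 0 carry 1
  0+0+1 = 1
  1+0 = 1

0b110010110011111010110111000111111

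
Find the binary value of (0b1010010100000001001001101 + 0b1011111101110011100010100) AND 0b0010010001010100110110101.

0b10010001010100100100001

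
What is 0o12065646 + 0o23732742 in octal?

0o36020610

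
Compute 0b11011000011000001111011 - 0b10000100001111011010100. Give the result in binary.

Subtract column by column in base 2:
  1-0 → 1
  1-0 → 1
  0-1 → 1 (borrow)
  1-0-1 → 0
  1-1 → 0
  1-0 → 1
  1-1 → 0
  0-1 → 1 (borrow)
  0-0-1 → 1 (borrow)
  0-1-1 → 0 (borrow)
  0-1-1 → 0 (borrow)
  0-1-1 → 0 (borrow)
  1-1-1 → 1 (borrow)
  1-0-1 → 0
  0-0 → 0
  0-0 → 0
  0-0 → 0
  0-1 → 1 (borrow)
  1-0-1 → 0
  1-0 → 1
  0-0 → 0
  1-0 → 1
  1-1 → 0

0b1010100001000110100111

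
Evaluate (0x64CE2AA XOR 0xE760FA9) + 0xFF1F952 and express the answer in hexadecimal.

First 0x64CE2AA XOR 0xE760FA9 = 0x83AED03.
Add column by column in base 16, right to left:
  3+2 = 5
  0+5 = 5
  D+9 = 6 carry 1
  E+F+1 = E carry 1
  A+1+1 = C
  3+F = 2 carry 1
  8+F+1 = 8 carry 1
  final carry 1

0x182CE655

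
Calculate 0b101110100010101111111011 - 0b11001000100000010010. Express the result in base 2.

Subtract column by column in base 2:
  1-0 → 1
  1-1 → 0
  0-0 → 0
  1-0 → 1
  1-1 → 0
  1-0 → 1
  1-0 → 1
  1-0 → 1
  1-0 → 1
  1-0 → 1
  0-0 → 0
  1-1 → 0
  0-0 → 0
  1-0 → 1
  0-0 → 0
  0-1 → 1 (borrow)
  0-0-1 → 1 (borrow)
  1-0-1 → 0
  0-1 → 1 (borrow)
  1-1-1 → 1 (borrow)
  1-0-1 → 0
  1-0 → 1
  0-0 → 0
  1-0 → 1

0b101011011010001111101001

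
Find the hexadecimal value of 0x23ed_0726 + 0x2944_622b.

0x4d316951

Add column by column in base 16, right to left:
  6+b = 1 carry 1
  2+2+1 = 5
  7+2 = 9
  0+6 = 6
  d+4 = 1 carry 1
  e+4+1 = 3 carry 1
  3+9+1 = d
  2+2 = 4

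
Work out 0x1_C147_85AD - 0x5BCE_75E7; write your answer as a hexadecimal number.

0x165790FC6

Subtract column by column in base 16:
  D-7 → 6
  A-E → C (borrow)
  5-5-1 → F (borrow)
  8-7-1 → 0
  7-E → 9 (borrow)
  4-C-1 → 7 (borrow)
  1-B-1 → 5 (borrow)
  C-5-1 → 6
  1-0 → 1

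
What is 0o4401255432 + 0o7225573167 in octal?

Add column by column in base 8, right to left:
  2+7 = 1 carry 1
  3+6+1 = 2 carry 1
  4+1+1 = 6
  5+3 = 0 carry 1
  5+7+1 = 5 carry 1
  2+5+1 = 0 carry 1
  1+5+1 = 7
  0+2 = 2
  4+2 = 6
  4+7 = 3 carry 1
  final carry 1

0o13627050621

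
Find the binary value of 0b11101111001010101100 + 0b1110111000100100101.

Add column by column in base 2, right to left:
  0+1 = 1
  0+0 = 0
  1+1 = 0 carry 1
  1+0+1 = 0 carry 1
  0+0+1 = 1
  1+1 = 0 carry 1
  0+0+1 = 1
  1+0 = 1
  0+1 = 1
  1+0 = 1
  0+0 = 0
  0+0 = 0
  1+1 = 0 carry 1
  1+1+1 = 1 carry 1
  1+1+1 = 1 carry 1
  1+0+1 = 0 carry 1
  0+1+1 = 0 carry 1
  1+1+1 = 1 carry 1
  1+1+1 = 1 carry 1
  1+0+1 = 0 carry 1
  final carry 1

0b101100110001111010001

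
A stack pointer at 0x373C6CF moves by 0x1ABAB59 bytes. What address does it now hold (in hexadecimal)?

0x51F7228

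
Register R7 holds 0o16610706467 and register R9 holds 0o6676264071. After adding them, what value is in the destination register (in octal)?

0o25507172560

Add column by column in base 8, right to left:
  7+1 = 0 carry 1
  6+7+1 = 6 carry 1
  4+0+1 = 5
  6+4 = 2 carry 1
  0+6+1 = 7
  7+2 = 1 carry 1
  0+6+1 = 7
  1+7 = 0 carry 1
  6+6+1 = 5 carry 1
  6+6+1 = 5 carry 1
  1+0+1 = 2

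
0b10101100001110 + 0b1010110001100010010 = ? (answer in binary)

0b1011000111000100000

Add column by column in base 2, right to left:
  0+0 = 0
  1+1 = 0 carry 1
  1+0+1 = 0 carry 1
  1+0+1 = 0 carry 1
  0+1+1 = 0 carry 1
  0+0+1 = 1
  0+0 = 0
  0+0 = 0
  1+1 = 0 carry 1
  1+1+1 = 1 carry 1
  0+0+1 = 1
  1+0 = 1
  0+0 = 0
  1+1 = 0 carry 1
  0+1+1 = 0 carry 1
  0+0+1 = 1
  0+1 = 1
  0+0 = 0
  0+1 = 1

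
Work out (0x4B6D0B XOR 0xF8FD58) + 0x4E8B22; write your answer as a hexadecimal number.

0x1021B75

First 0x4B6D0B XOR 0xF8FD58 = 0xB39053.
Add column by column in base 16, right to left:
  3+2 = 5
  5+2 = 7
  0+B = B
  9+8 = 1 carry 1
  3+E+1 = 2 carry 1
  B+4+1 = 0 carry 1
  final carry 1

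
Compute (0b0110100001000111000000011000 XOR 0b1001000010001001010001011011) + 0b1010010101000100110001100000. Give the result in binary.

0b11001111000010011000010100011

First 0b0110100001000111000000011000 XOR 0b1001000010001001010001011011 = 0b1111100011001110010001000011.
Add column by column in base 2, right to left:
  1+0 = 1
  1+0 = 1
  0+0 = 0
  0+0 = 0
  0+0 = 0
  0+1 = 1
  1+1 = 0 carry 1
  0+0+1 = 1
  0+0 = 0
  0+0 = 0
  1+1 = 0 carry 1
  0+1+1 = 0 carry 1
  0+0+1 = 1
  1+0 = 1
  1+1 = 0 carry 1
  1+0+1 = 0 carry 1
  0+0+1 = 1
  0+0 = 0
  1+1 = 0 carry 1
  1+0+1 = 0 carry 1
  0+1+1 = 0 carry 1
  0+0+1 = 1
  0+1 = 1
  1+0 = 1
  1+0 = 1
  1+1 = 0 carry 1
  1+0+1 = 0 carry 1
  1+1+1 = 1 carry 1
  final carry 1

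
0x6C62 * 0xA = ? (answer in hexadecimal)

Multiply each base-16 digit by 10, carrying:
  2×10 = 20 → write 4 carry 1
  6×10+1 = 61 → write D carry 3
  C×10+3 = 123 → write B carry 7
  6×10+7 = 67 → write 3 carry 4
  remaining carry: 4

0x43BD4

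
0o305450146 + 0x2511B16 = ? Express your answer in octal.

0o531665574

0x2511B16 = 0o224215426 in octal.
Add column by column in base 8, right to left:
  6+6 = 4 carry 1
  4+2+1 = 7
  1+4 = 5
  0+5 = 5
  5+1 = 6
  4+2 = 6
  5+4 = 1 carry 1
  0+2+1 = 3
  3+2 = 5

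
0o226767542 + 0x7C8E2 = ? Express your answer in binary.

0b10011000111011100001000100

0o226767542 = 0b10010110111110111101100010 in binary.
0x7C8E2 = 0b1111100100011100010 in binary.
Add column by column in base 2, right to left:
  0+0 = 0
  1+1 = 0 carry 1
  0+0+1 = 1
  0+0 = 0
  0+0 = 0
  1+1 = 0 carry 1
  1+1+1 = 1 carry 1
  0+1+1 = 0 carry 1
  1+0+1 = 0 carry 1
  1+0+1 = 0 carry 1
  1+0+1 = 0 carry 1
  1+1+1 = 1 carry 1
  0+0+1 = 1
  1+0 = 1
  1+1 = 0 carry 1
  1+1+1 = 1 carry 1
  1+1+1 = 1 carry 1
  1+1+1 = 1 carry 1
  0+1+1 = 0 carry 1
  1+0+1 = 0 carry 1
  1+0+1 = 0 carry 1
  0+0+1 = 1
  1+0 = 1
  0+0 = 0
  0+0 = 0
  1+0 = 1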